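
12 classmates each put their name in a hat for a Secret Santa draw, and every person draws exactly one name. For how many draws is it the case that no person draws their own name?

176214841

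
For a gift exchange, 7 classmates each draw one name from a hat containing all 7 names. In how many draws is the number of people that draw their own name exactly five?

21

Choose which 5 of the 7 are fixed: C(7,5) = 21.
The remaining 2 must be deranged: !2 = 1.
Total: 21 × 1 = 21.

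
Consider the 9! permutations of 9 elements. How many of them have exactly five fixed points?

1134

Pick the 5 fixed positions: C(9,5) = 126 ways.
The other 4 form a derangement: !4 = 9.
Total: 126 × 9 = 1134.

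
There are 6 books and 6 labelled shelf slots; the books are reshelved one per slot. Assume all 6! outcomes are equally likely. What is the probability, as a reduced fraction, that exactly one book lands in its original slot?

11/30

Favorable outcomes: C(6,1)·!5 = 6·44 = 264.
Total outcomes: 6! = 720.
Probability = 264/720 = 11/30.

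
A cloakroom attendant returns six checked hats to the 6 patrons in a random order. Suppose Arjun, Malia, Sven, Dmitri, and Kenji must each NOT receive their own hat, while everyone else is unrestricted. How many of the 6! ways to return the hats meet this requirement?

309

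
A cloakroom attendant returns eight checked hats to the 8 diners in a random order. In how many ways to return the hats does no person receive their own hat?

14833

!8 is the nearest integer to 8!/e.
8! = 40320, and 40320/e ≈ 14832.90, so !8 = 14833.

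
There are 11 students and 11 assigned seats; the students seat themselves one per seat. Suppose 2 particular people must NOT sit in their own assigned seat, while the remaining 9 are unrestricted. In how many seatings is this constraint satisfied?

33022080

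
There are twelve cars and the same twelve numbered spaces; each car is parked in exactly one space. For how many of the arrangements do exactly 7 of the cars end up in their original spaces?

34848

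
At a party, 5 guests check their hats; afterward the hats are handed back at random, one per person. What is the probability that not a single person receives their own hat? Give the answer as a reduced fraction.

Favorable outcomes: !5 = 44.
Total outcomes: 5! = 120.
Probability = 44/120 = 11/30.

11/30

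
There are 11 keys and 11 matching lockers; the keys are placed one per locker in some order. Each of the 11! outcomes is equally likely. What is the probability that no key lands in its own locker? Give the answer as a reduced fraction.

1468457/3991680

Favorable outcomes: !11 = 14684570.
Total outcomes: 11! = 39916800.
Probability = 14684570/39916800 = 1468457/3991680.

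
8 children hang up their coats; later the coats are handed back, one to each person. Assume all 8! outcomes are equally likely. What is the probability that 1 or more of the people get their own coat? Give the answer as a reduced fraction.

3641/5760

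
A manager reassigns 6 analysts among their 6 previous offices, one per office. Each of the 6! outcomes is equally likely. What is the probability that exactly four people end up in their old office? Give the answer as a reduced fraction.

1/48

Favorable outcomes: C(6,4)·!2 = 15·1 = 15.
Total outcomes: 6! = 720.
Probability = 15/720 = 1/48.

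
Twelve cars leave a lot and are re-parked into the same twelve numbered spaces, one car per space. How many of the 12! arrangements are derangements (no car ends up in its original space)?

!12 = 12! · Σ_{k=0}^{12} (-1)^k/k!
= 12! - 12!/1! + 12!/2! - 12!/3! + 12!/4! - 12!/5! + 12!/6! - 12!/7! + 12!/8! - 12!/9! + 12!/10! - 12!/11! + 12!/12!
= 479001600 - 479001600 + 239500800 - 79833600 + 19958400 - 3991680 + 665280 - 95040 + 11880 - 1320 + 132 - 12 + 1
= 176214841

176214841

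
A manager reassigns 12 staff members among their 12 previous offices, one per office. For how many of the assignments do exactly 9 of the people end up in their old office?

Pick the 9 fixed positions: C(12,9) = 220 ways.
The remaining 3 must be deranged: !3 = 2.
Total: 220 × 2 = 440.

440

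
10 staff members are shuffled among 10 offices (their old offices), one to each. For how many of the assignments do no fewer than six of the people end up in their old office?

2176

# with exactly i fixed is C(10,i)·!(10-i); sum over i=6..10:
  i=6: C(10,6)·!4 = 210·9 = 1890
  i=7: C(10,7)·!3 = 120·2 = 240
  i=8: C(10,8)·!2 = 45·1 = 45
  i=9: C(10,9)·!1 = 10·0 = 0
  i=10: C(10,10)·!0 = 1·1 = 1
Total = 2176.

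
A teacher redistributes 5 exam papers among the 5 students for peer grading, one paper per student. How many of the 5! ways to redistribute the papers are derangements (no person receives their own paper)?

44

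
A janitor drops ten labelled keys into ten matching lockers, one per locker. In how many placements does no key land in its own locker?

1334961

The number of derangements of 10 is !10 = Σ_{k=0}^{10} (-1)^k·10!/k!
= 10! - 10!/1! + 10!/2! - 10!/3! + 10!/4! - 10!/5! + 10!/6! - 10!/7! + 10!/8! - 10!/9! + 10!/10!
= 3628800 - 3628800 + 1814400 - 604800 + 151200 - 30240 + 5040 - 720 + 90 - 10 + 1
= 1334961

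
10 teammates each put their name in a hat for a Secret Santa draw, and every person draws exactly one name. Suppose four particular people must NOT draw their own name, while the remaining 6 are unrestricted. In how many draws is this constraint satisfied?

Inclusion-exclusion on the 4 forbidden self-matches:
Σ_{j=0}^{4} (-1)^j C(4,j)(10-j)!
= C(4,0)·10! - C(4,1)·9! + C(4,2)·8! - C(4,3)·7! + C(4,4)·6!
= 3628800 - 1451520 + 241920 - 20160 + 720
= 2399760

2399760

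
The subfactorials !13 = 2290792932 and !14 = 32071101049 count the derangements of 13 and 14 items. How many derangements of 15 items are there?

481066515734

!15 = (15-1)·(!14 + !13) = 14·(32071101049 + 2290792932) = 14·34361893981 = 481066515734.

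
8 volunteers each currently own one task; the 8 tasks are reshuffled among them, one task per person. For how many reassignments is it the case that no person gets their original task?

14833

The subfactorial !8 = [8!/e] (nearest integer).
8! = 40320, and 40320/e ≈ 14832.90, so !8 = 14833.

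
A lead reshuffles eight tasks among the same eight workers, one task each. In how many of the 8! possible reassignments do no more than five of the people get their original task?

Sum C(8,i)·!(8-i) for i = 0..5:
  i=0: C(8,0)·!8 = 1·14833 = 14833
  i=1: C(8,1)·!7 = 8·1854 = 14832
  i=2: C(8,2)·!6 = 28·265 = 7420
  i=3: C(8,3)·!5 = 56·44 = 2464
  i=4: C(8,4)·!4 = 70·9 = 630
  i=5: C(8,5)·!3 = 56·2 = 112
Total = 40291.

40291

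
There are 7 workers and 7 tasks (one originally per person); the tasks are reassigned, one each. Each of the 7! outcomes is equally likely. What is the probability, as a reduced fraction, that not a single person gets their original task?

103/280

Favorable outcomes: !7 = 1854.
Total outcomes: 7! = 5040.
Probability = 1854/5040 = 103/280.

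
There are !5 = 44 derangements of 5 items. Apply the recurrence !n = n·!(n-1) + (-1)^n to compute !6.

265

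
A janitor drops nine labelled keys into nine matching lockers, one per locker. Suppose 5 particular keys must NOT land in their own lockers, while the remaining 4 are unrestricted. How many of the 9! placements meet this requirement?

205056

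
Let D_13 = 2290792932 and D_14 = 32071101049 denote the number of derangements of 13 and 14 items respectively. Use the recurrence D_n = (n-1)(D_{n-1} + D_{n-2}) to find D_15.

D_15 = (15-1)·(D_14 + D_13) = 14·(32071101049 + 2290792932) = 14·34361893981 = 481066515734.

481066515734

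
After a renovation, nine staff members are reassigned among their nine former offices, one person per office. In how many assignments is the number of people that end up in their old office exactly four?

Pick the 4 fixed positions: C(9,4) = 126 ways.
The remaining 5 must be deranged: !5 = 44.
Total: 126 × 44 = 5544.

5544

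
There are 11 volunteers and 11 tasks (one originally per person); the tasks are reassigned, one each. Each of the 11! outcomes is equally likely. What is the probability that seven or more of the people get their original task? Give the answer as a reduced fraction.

Favorable outcomes: Σ_{i≥7} C(11,i)·!(11-i) = 330·9 + 165·2 + 55·1 + 11·0 + 1·1 = 3356.
Total outcomes: 11! = 39916800.
Probability = 3356/39916800 = 839/9979200.

839/9979200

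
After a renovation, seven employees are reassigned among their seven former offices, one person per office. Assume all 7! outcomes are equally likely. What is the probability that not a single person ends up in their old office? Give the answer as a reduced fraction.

103/280

Favorable outcomes: !7 = 1854.
Total outcomes: 7! = 5040.
Probability = 1854/5040 = 103/280.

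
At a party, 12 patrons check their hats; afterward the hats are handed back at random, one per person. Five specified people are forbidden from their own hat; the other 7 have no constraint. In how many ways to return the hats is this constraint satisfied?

312273360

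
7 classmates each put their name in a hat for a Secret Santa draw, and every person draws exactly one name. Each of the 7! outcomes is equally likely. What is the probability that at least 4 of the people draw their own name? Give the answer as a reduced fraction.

23/1260

Favorable outcomes: Σ_{i≥4} C(7,i)·!(7-i) = 35·2 + 21·1 + 7·0 + 1·1 = 92.
Total outcomes: 7! = 5040.
Probability = 92/5040 = 23/1260.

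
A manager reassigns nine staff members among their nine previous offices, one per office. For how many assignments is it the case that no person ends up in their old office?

133496

!9 is the nearest integer to 9!/e.
9! = 362880, and 362880/e ≈ 133496.09, so !9 = 133496.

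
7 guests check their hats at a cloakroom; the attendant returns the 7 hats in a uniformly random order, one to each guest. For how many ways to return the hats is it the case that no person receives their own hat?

By inclusion-exclusion, !7 = Σ (-1)^k · 7!/k! for k=0..7
= 7! - 7!/1! + 7!/2! - 7!/3! + 7!/4! - 7!/5! + 7!/6! - 7!/7!
= 5040 - 5040 + 2520 - 840 + 210 - 42 + 7 - 1
= 1854

1854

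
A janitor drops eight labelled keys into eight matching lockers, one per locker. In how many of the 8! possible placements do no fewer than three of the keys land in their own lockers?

3235

Sum C(8,i)·!(8-i) for i = 3..8:
  i=3: C(8,3)·!5 = 56·44 = 2464
  i=4: C(8,4)·!4 = 70·9 = 630
  i=5: C(8,5)·!3 = 56·2 = 112
  i=6: C(8,6)·!2 = 28·1 = 28
  i=7: C(8,7)·!1 = 8·0 = 0
  i=8: C(8,8)·!0 = 1·1 = 1
Total = 3235.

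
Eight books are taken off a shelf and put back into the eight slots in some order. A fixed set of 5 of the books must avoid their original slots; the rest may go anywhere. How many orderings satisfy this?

21234

Inclusion-exclusion on the 5 forbidden self-matches:
Σ_{j=0}^{5} (-1)^j C(5,j)(8-j)!
= C(5,0)·8! - C(5,1)·7! + C(5,2)·6! - C(5,3)·5! + C(5,4)·4! - C(5,5)·3!
= 40320 - 25200 + 7200 - 1200 + 120 - 6
= 21234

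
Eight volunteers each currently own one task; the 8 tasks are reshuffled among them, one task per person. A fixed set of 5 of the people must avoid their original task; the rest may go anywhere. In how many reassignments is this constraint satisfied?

21234

Inclusion-exclusion on the 5 forbidden self-matches:
Σ_{j=0}^{5} (-1)^j C(5,j)(8-j)!
= C(5,0)·8! - C(5,1)·7! + C(5,2)·6! - C(5,3)·5! + C(5,4)·4! - C(5,5)·3!
= 40320 - 25200 + 7200 - 1200 + 120 - 6
= 21234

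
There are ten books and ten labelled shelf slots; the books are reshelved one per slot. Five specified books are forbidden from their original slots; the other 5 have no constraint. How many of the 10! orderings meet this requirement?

2170680

Inclusion-exclusion on the 5 forbidden self-matches:
Σ_{j=0}^{5} (-1)^j C(5,j)(10-j)!
= C(5,0)·10! - C(5,1)·9! + C(5,2)·8! - C(5,3)·7! + C(5,4)·6! - C(5,5)·5!
= 3628800 - 1814400 + 403200 - 50400 + 3600 - 120
= 2170680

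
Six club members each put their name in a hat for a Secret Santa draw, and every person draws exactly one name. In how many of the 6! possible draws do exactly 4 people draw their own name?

15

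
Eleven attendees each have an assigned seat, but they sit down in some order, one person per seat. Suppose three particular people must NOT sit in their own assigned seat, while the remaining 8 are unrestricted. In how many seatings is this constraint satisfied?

Inclusion-exclusion on the 3 forbidden self-matches:
Σ_{j=0}^{3} (-1)^j C(3,j)(11-j)!
= C(3,0)·11! - C(3,1)·10! + C(3,2)·9! - C(3,3)·8!
= 39916800 - 10886400 + 1088640 - 40320
= 30078720

30078720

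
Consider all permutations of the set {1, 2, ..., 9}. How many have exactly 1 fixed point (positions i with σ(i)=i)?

133497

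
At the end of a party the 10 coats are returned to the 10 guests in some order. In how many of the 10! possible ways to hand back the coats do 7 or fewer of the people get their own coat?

# with exactly i fixed is C(10,i)·!(10-i); sum over i=0..7:
  i=0: C(10,0)·!10 = 1·1334961 = 1334961
  i=1: C(10,1)·!9 = 10·133496 = 1334960
  i=2: C(10,2)·!8 = 45·14833 = 667485
  i=3: C(10,3)·!7 = 120·1854 = 222480
  i=4: C(10,4)·!6 = 210·265 = 55650
  i=5: C(10,5)·!5 = 252·44 = 11088
  i=6: C(10,6)·!4 = 210·9 = 1890
  i=7: C(10,7)·!3 = 120·2 = 240
Total = 3628754.

3628754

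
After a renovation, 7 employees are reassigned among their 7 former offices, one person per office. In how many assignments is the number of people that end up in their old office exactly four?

Pick the 4 fixed positions: C(7,4) = 35 ways.
The other 3 form a derangement: !3 = 2.
Total: 35 × 2 = 70.

70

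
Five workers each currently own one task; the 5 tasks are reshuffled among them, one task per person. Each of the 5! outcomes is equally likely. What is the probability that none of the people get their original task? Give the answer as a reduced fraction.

11/30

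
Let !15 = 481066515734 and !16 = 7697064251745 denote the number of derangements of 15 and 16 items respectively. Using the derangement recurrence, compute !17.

130850092279664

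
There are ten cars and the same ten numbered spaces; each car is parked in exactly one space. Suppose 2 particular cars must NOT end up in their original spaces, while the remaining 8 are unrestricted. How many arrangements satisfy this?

2943360

Inclusion-exclusion on the 2 forbidden self-matches:
Σ_{j=0}^{2} (-1)^j C(2,j)(10-j)!
= C(2,0)·10! - C(2,1)·9! + C(2,2)·8!
= 3628800 - 725760 + 40320
= 2943360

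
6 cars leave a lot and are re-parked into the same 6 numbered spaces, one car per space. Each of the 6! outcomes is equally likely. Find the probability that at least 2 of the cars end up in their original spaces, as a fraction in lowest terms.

191/720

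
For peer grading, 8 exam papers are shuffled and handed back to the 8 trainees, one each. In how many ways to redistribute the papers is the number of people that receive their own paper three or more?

# with exactly i fixed is C(8,i)·!(8-i); sum over i=3..8:
  i=3: C(8,3)·!5 = 56·44 = 2464
  i=4: C(8,4)·!4 = 70·9 = 630
  i=5: C(8,5)·!3 = 56·2 = 112
  i=6: C(8,6)·!2 = 28·1 = 28
  i=7: C(8,7)·!1 = 8·0 = 0
  i=8: C(8,8)·!0 = 1·1 = 1
Total = 3235.

3235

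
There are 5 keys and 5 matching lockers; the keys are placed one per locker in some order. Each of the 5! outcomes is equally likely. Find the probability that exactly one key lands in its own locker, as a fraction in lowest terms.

3/8

Favorable outcomes: C(5,1)·!4 = 5·9 = 45.
Total outcomes: 5! = 120.
Probability = 45/120 = 3/8.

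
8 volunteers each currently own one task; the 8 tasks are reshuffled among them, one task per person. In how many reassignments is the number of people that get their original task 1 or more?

25487

Sum C(8,i)·!(8-i) for i = 1..8:
  i=1: C(8,1)·!7 = 8·1854 = 14832
  i=2: C(8,2)·!6 = 28·265 = 7420
  i=3: C(8,3)·!5 = 56·44 = 2464
  i=4: C(8,4)·!4 = 70·9 = 630
  i=5: C(8,5)·!3 = 56·2 = 112
  i=6: C(8,6)·!2 = 28·1 = 28
  i=7: C(8,7)·!1 = 8·0 = 0
  i=8: C(8,8)·!0 = 1·1 = 1
Total = 25487.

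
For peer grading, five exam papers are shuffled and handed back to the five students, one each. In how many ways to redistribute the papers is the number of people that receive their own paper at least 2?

Sum C(5,i)·!(5-i) for i = 2..5:
  i=2: C(5,2)·!3 = 10·2 = 20
  i=3: C(5,3)·!2 = 10·1 = 10
  i=4: C(5,4)·!1 = 5·0 = 0
  i=5: C(5,5)·!0 = 1·1 = 1
Total = 31.

31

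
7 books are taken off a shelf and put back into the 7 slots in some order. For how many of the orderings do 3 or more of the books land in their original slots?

Sum C(7,i)·!(7-i) for i = 3..7:
  i=3: C(7,3)·!4 = 35·9 = 315
  i=4: C(7,4)·!3 = 35·2 = 70
  i=5: C(7,5)·!2 = 21·1 = 21
  i=6: C(7,6)·!1 = 7·0 = 0
  i=7: C(7,7)·!0 = 1·1 = 1
Total = 407.

407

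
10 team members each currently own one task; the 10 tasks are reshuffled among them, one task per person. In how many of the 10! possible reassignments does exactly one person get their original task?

Choose which one of the 10 is fixed: C(10,1) = 10.
The other 9 form a derangement: !9 = 133496.
Total: 10 × 133496 = 1334960.

1334960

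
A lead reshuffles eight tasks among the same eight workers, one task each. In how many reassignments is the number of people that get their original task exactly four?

630

Pick the 4 fixed positions: C(8,4) = 70 ways.
The remaining 4 must be deranged: !4 = 9.
Total: 70 × 9 = 630.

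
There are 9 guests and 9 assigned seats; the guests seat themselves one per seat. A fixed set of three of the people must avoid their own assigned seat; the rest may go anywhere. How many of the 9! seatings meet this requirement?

256320

Let A_j be the event that the j-th constrained one is fixed. By inclusion-exclusion over the 3 events:
Σ_{j=0}^{3} (-1)^j C(3,j)(9-j)!
= C(3,0)·9! - C(3,1)·8! + C(3,2)·7! - C(3,3)·6!
= 362880 - 120960 + 15120 - 720
= 256320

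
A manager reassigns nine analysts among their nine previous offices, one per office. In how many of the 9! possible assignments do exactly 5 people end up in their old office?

1134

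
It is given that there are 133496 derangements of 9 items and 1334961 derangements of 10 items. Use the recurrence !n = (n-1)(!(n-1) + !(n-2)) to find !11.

14684570

!11 = (11-1)·(!10 + !9) = 10·(1334961 + 133496) = 10·1468457 = 14684570.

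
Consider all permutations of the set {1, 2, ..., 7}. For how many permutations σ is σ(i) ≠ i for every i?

By inclusion-exclusion, !7 = Σ (-1)^k · 7!/k! for k=0..7
= 7! - 7!/1! + 7!/2! - 7!/3! + 7!/4! - 7!/5! + 7!/6! - 7!/7!
= 5040 - 5040 + 2520 - 840 + 210 - 42 + 7 - 1
= 1854

1854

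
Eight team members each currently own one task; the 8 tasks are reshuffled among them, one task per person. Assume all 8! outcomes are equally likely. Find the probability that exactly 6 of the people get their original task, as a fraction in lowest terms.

1/1440

Favorable outcomes: C(8,6)·!2 = 28·1 = 28.
Total outcomes: 8! = 40320.
Probability = 28/40320 = 1/1440.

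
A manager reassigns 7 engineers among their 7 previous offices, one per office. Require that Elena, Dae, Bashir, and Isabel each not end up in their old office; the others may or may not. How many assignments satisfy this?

2790

Let A_j be the event that the j-th constrained one is fixed. By inclusion-exclusion over the 4 events:
Σ_{j=0}^{4} (-1)^j C(4,j)(7-j)!
= C(4,0)·7! - C(4,1)·6! + C(4,2)·5! - C(4,3)·4! + C(4,4)·3!
= 5040 - 2880 + 720 - 96 + 6
= 2790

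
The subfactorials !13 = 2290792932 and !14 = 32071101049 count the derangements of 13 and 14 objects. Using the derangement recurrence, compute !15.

481066515734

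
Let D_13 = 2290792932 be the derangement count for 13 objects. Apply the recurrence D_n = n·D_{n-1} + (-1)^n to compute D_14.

32071101049

D_14 = 14·2290792932 + 1 = 32071101049.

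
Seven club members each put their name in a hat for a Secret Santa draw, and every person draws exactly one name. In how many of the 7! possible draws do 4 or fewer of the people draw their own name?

Sum C(7,i)·!(7-i) for i = 0..4:
  i=0: C(7,0)·!7 = 1·1854 = 1854
  i=1: C(7,1)·!6 = 7·265 = 1855
  i=2: C(7,2)·!5 = 21·44 = 924
  i=3: C(7,3)·!4 = 35·9 = 315
  i=4: C(7,4)·!3 = 35·2 = 70
Total = 5018.

5018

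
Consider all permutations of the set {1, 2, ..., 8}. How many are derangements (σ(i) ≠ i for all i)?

The subfactorial !8 = [8!/e] (nearest integer).
8! = 40320, and 40320/e ≈ 14832.90, so !8 = 14833.

14833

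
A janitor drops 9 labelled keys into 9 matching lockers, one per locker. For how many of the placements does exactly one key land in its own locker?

Pick the single fixed position: C(9,1) = 9 ways.
The remaining 8 must be deranged: !8 = 14833.
Total: 9 × 14833 = 133497.

133497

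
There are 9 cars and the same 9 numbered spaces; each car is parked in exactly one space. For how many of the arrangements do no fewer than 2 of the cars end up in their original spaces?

Sum C(9,i)·!(9-i) for i = 2..9:
  i=2: C(9,2)·!7 = 36·1854 = 66744
  i=3: C(9,3)·!6 = 84·265 = 22260
  i=4: C(9,4)·!5 = 126·44 = 5544
  i=5: C(9,5)·!4 = 126·9 = 1134
  i=6: C(9,6)·!3 = 84·2 = 168
  i=7: C(9,7)·!2 = 36·1 = 36
  i=8: C(9,8)·!1 = 9·0 = 0
  i=9: C(9,9)·!0 = 1·1 = 1
Total = 95887.

95887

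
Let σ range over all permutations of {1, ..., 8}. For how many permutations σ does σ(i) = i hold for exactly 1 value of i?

14832

Pick the single fixed position: C(8,1) = 8 ways.
The remaining 7 must be deranged: !7 = 1854.
Total: 8 × 1854 = 14832.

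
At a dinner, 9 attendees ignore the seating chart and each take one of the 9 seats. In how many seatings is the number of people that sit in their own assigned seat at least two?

95887

# with exactly i fixed is C(9,i)·!(9-i); sum over i=2..9:
  i=2: C(9,2)·!7 = 36·1854 = 66744
  i=3: C(9,3)·!6 = 84·265 = 22260
  i=4: C(9,4)·!5 = 126·44 = 5544
  i=5: C(9,5)·!4 = 126·9 = 1134
  i=6: C(9,6)·!3 = 84·2 = 168
  i=7: C(9,7)·!2 = 36·1 = 36
  i=8: C(9,8)·!1 = 9·0 = 0
  i=9: C(9,9)·!0 = 1·1 = 1
Total = 95887.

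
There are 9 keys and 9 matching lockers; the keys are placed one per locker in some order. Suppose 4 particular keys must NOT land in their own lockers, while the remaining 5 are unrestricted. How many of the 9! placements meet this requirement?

229080

Let A_j be the event that the j-th constrained one is fixed. By inclusion-exclusion over the 4 events:
Σ_{j=0}^{4} (-1)^j C(4,j)(9-j)!
= C(4,0)·9! - C(4,1)·8! + C(4,2)·7! - C(4,3)·6! + C(4,4)·5!
= 362880 - 161280 + 30240 - 2880 + 120
= 229080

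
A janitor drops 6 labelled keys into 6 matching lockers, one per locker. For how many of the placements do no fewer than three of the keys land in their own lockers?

Sum C(6,i)·!(6-i) for i = 3..6:
  i=3: C(6,3)·!3 = 20·2 = 40
  i=4: C(6,4)·!2 = 15·1 = 15
  i=5: C(6,5)·!1 = 6·0 = 0
  i=6: C(6,6)·!0 = 1·1 = 1
Total = 56.

56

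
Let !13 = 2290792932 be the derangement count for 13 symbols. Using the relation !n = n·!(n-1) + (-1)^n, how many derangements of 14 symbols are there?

!14 = 14·2290792932 + 1 = 32071101049.

32071101049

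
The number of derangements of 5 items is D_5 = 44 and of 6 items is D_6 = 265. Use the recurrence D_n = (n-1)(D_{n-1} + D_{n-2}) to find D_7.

D_7 = (7-1)·(D_6 + D_5) = 6·(265 + 44) = 6·309 = 1854.

1854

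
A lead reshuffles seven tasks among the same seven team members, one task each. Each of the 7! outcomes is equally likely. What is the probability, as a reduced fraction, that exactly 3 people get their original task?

1/16

Favorable outcomes: C(7,3)·!4 = 35·9 = 315.
Total outcomes: 7! = 5040.
Probability = 315/5040 = 1/16.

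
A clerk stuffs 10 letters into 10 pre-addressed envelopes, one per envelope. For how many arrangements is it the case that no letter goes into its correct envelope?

By inclusion-exclusion, !10 = Σ (-1)^k · 10!/k! for k=0..10
= 10! - 10!/1! + 10!/2! - 10!/3! + 10!/4! - 10!/5! + 10!/6! - 10!/7! + 10!/8! - 10!/9! + 10!/10!
= 3628800 - 3628800 + 1814400 - 604800 + 151200 - 30240 + 5040 - 720 + 90 - 10 + 1
= 1334961

1334961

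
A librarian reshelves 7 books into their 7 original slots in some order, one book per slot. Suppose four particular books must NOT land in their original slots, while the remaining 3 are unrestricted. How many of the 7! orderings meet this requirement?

Let A_j be the event that the j-th constrained one is fixed. By inclusion-exclusion over the 4 events:
Σ_{j=0}^{4} (-1)^j C(4,j)(7-j)!
= C(4,0)·7! - C(4,1)·6! + C(4,2)·5! - C(4,3)·4! + C(4,4)·3!
= 5040 - 2880 + 720 - 96 + 6
= 2790

2790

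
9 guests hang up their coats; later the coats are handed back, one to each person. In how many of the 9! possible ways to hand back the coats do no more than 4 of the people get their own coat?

361541

Sum C(9,i)·!(9-i) for i = 0..4:
  i=0: C(9,0)·!9 = 1·133496 = 133496
  i=1: C(9,1)·!8 = 9·14833 = 133497
  i=2: C(9,2)·!7 = 36·1854 = 66744
  i=3: C(9,3)·!6 = 84·265 = 22260
  i=4: C(9,4)·!5 = 126·44 = 5544
Total = 361541.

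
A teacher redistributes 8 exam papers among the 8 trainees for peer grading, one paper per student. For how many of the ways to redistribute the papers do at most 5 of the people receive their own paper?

40291

# with exactly i fixed is C(8,i)·!(8-i); sum over i=0..5:
  i=0: C(8,0)·!8 = 1·14833 = 14833
  i=1: C(8,1)·!7 = 8·1854 = 14832
  i=2: C(8,2)·!6 = 28·265 = 7420
  i=3: C(8,3)·!5 = 56·44 = 2464
  i=4: C(8,4)·!4 = 70·9 = 630
  i=5: C(8,5)·!3 = 56·2 = 112
Total = 40291.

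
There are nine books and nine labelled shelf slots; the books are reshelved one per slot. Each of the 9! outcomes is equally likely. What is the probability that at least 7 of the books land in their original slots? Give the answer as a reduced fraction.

Favorable outcomes: Σ_{i≥7} C(9,i)·!(9-i) = 36·1 + 9·0 + 1·1 = 37.
Total outcomes: 9! = 362880.
Probability = 37/362880 = 37/362880.

37/362880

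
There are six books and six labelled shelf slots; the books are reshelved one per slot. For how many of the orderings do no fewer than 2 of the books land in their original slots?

191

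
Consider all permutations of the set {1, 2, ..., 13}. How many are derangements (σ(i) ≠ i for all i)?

2290792932

The subfactorial !13 = [13!/e] (nearest integer).
13! = 6227020800, and 6227020800/e ≈ 2290792932.07, so !13 = 2290792932.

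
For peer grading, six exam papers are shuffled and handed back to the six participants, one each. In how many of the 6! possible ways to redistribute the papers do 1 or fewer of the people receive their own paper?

# with exactly i fixed is C(6,i)·!(6-i); sum over i=0..1:
  i=0: C(6,0)·!6 = 1·265 = 265
  i=1: C(6,1)·!5 = 6·44 = 264
Total = 529.

529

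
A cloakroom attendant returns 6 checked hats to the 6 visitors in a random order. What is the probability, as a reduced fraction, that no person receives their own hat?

53/144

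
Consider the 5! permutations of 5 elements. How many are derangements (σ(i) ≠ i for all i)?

Use !n = n·!(n-1) + (-1)^n.
!5 = 5·9 - 1 = 44

44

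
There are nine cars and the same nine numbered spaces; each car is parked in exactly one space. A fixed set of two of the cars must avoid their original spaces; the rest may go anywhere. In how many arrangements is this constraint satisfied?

287280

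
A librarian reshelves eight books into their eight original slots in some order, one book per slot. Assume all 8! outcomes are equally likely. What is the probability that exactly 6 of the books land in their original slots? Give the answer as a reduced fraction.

Favorable outcomes: C(8,6)·!2 = 28·1 = 28.
Total outcomes: 8! = 40320.
Probability = 28/40320 = 1/1440.

1/1440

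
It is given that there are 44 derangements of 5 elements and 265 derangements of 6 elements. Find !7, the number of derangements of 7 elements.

!7 = (7-1)·(!6 + !5) = 6·(265 + 44) = 6·309 = 1854.

1854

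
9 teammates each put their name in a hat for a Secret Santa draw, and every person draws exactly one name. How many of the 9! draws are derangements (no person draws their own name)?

!9 = 9! · Σ_{k=0}^{9} (-1)^k/k!
= 9! - 9!/1! + 9!/2! - 9!/3! + 9!/4! - 9!/5! + 9!/6! - 9!/7! + 9!/8! - 9!/9!
= 362880 - 362880 + 181440 - 60480 + 15120 - 3024 + 504 - 72 + 9 - 1
= 133496

133496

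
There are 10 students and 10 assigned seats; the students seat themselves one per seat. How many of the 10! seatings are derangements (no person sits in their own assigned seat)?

By inclusion-exclusion, !10 = Σ (-1)^k · 10!/k! for k=0..10
= 10! - 10!/1! + 10!/2! - 10!/3! + 10!/4! - 10!/5! + 10!/6! - 10!/7! + 10!/8! - 10!/9! + 10!/10!
= 3628800 - 3628800 + 1814400 - 604800 + 151200 - 30240 + 5040 - 720 + 90 - 10 + 1
= 1334961

1334961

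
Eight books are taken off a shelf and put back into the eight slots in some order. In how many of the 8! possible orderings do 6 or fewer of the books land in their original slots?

40319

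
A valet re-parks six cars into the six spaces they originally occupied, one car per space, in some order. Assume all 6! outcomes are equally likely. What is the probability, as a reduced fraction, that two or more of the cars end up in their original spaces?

191/720

Favorable outcomes: Σ_{i≥2} C(6,i)·!(6-i) = 15·9 + 20·2 + 15·1 + 6·0 + 1·1 = 191.
Total outcomes: 6! = 720.
Probability = 191/720 = 191/720.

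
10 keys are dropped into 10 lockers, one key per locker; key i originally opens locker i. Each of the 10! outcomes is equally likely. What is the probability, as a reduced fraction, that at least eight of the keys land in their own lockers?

23/1814400

Favorable outcomes: Σ_{i≥8} C(10,i)·!(10-i) = 45·1 + 10·0 + 1·1 = 46.
Total outcomes: 10! = 3628800.
Probability = 46/3628800 = 23/1814400.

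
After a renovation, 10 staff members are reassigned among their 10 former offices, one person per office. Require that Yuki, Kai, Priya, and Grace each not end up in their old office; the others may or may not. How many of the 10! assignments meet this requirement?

2399760

Inclusion-exclusion on the 4 forbidden self-matches:
Σ_{j=0}^{4} (-1)^j C(4,j)(10-j)!
= C(4,0)·10! - C(4,1)·9! + C(4,2)·8! - C(4,3)·7! + C(4,4)·6!
= 3628800 - 1451520 + 241920 - 20160 + 720
= 2399760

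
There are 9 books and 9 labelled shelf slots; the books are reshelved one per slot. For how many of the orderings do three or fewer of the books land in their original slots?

355997

# with exactly i fixed is C(9,i)·!(9-i); sum over i=0..3:
  i=0: C(9,0)·!9 = 1·133496 = 133496
  i=1: C(9,1)·!8 = 9·14833 = 133497
  i=2: C(9,2)·!7 = 36·1854 = 66744
  i=3: C(9,3)·!6 = 84·265 = 22260
Total = 355997.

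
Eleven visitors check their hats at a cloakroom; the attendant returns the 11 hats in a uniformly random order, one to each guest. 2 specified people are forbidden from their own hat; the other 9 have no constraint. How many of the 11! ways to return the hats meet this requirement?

Let A_j be the event that the j-th constrained one is fixed. By inclusion-exclusion over the 2 events:
Σ_{j=0}^{2} (-1)^j C(2,j)(11-j)!
= C(2,0)·11! - C(2,1)·10! + C(2,2)·9!
= 39916800 - 7257600 + 362880
= 33022080

33022080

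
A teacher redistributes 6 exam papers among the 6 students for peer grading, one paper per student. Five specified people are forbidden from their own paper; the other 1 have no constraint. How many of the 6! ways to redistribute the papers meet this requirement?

309

Inclusion-exclusion on the 5 forbidden self-matches:
Σ_{j=0}^{5} (-1)^j C(5,j)(6-j)!
= C(5,0)·6! - C(5,1)·5! + C(5,2)·4! - C(5,3)·3! + C(5,4)·2! - C(5,5)·1!
= 720 - 600 + 240 - 60 + 10 - 1
= 309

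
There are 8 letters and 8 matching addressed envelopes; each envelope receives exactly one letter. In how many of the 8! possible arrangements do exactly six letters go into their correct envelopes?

Pick the 6 fixed positions: C(8,6) = 28 ways.
The remaining 2 must be deranged: !2 = 1.
Total: 28 × 1 = 28.

28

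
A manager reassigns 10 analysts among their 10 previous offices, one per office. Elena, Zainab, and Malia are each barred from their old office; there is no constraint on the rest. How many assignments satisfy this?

2656080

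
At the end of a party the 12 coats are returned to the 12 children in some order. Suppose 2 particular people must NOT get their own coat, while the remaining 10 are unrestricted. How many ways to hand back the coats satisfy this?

402796800

Inclusion-exclusion on the 2 forbidden self-matches:
Σ_{j=0}^{2} (-1)^j C(2,j)(12-j)!
= C(2,0)·12! - C(2,1)·11! + C(2,2)·10!
= 479001600 - 79833600 + 3628800
= 402796800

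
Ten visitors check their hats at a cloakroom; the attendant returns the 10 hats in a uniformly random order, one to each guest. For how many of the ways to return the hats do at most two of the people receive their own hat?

3337406

Sum C(10,i)·!(10-i) for i = 0..2:
  i=0: C(10,0)·!10 = 1·1334961 = 1334961
  i=1: C(10,1)·!9 = 10·133496 = 1334960
  i=2: C(10,2)·!8 = 45·14833 = 667485
Total = 3337406.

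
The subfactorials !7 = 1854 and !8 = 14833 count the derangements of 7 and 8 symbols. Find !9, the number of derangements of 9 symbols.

133496

!9 = (9-1)·(!8 + !7) = 8·(14833 + 1854) = 8·16687 = 133496.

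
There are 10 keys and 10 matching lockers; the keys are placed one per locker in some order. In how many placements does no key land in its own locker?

1334961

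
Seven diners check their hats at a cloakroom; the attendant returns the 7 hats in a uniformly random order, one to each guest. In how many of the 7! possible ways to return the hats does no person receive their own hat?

!7 = 7! · Σ_{k=0}^{7} (-1)^k/k!
= 7! - 7!/1! + 7!/2! - 7!/3! + 7!/4! - 7!/5! + 7!/6! - 7!/7!
= 5040 - 5040 + 2520 - 840 + 210 - 42 + 7 - 1
= 1854

1854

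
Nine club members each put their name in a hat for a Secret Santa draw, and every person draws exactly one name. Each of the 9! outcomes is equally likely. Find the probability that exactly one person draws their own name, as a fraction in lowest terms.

2119/5760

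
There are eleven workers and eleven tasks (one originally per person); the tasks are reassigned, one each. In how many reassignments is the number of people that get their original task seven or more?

3356

# with exactly i fixed is C(11,i)·!(11-i); sum over i=7..11:
  i=7: C(11,7)·!4 = 330·9 = 2970
  i=8: C(11,8)·!3 = 165·2 = 330
  i=9: C(11,9)·!2 = 55·1 = 55
  i=10: C(11,10)·!1 = 11·0 = 0
  i=11: C(11,11)·!0 = 1·1 = 1
Total = 3356.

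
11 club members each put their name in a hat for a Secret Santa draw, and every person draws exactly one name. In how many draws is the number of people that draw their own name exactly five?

Pick the 5 fixed positions: C(11,5) = 462 ways.
The remaining 6 must be deranged: !6 = 265.
Total: 462 × 265 = 122430.

122430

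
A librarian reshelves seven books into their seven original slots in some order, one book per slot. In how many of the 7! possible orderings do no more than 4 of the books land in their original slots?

5018

Sum C(7,i)·!(7-i) for i = 0..4:
  i=0: C(7,0)·!7 = 1·1854 = 1854
  i=1: C(7,1)·!6 = 7·265 = 1855
  i=2: C(7,2)·!5 = 21·44 = 924
  i=3: C(7,3)·!4 = 35·9 = 315
  i=4: C(7,4)·!3 = 35·2 = 70
Total = 5018.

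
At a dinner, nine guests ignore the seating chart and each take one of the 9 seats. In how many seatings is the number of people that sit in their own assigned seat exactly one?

Pick the single fixed position: C(9,1) = 9 ways.
The other 8 form a derangement: !8 = 14833.
Total: 9 × 14833 = 133497.

133497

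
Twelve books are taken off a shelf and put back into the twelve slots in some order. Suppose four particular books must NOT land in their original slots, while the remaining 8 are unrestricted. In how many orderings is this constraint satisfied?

Let A_j be the event that the j-th constrained one is fixed. By inclusion-exclusion over the 4 events:
Σ_{j=0}^{4} (-1)^j C(4,j)(12-j)!
= C(4,0)·12! - C(4,1)·11! + C(4,2)·10! - C(4,3)·9! + C(4,4)·8!
= 479001600 - 159667200 + 21772800 - 1451520 + 40320
= 339696000

339696000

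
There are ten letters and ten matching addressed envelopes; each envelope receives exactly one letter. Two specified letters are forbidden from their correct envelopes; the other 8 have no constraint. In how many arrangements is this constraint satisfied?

Inclusion-exclusion on the 2 forbidden self-matches:
Σ_{j=0}^{2} (-1)^j C(2,j)(10-j)!
= C(2,0)·10! - C(2,1)·9! + C(2,2)·8!
= 3628800 - 725760 + 40320
= 2943360

2943360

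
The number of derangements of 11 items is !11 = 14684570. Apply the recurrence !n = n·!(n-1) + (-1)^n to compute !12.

176214841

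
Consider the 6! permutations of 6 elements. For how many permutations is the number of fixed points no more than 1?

529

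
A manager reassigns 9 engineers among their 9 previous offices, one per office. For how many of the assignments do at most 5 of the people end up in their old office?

Sum C(9,i)·!(9-i) for i = 0..5:
  i=0: C(9,0)·!9 = 1·133496 = 133496
  i=1: C(9,1)·!8 = 9·14833 = 133497
  i=2: C(9,2)·!7 = 36·1854 = 66744
  i=3: C(9,3)·!6 = 84·265 = 22260
  i=4: C(9,4)·!5 = 126·44 = 5544
  i=5: C(9,5)·!4 = 126·9 = 1134
Total = 362675.

362675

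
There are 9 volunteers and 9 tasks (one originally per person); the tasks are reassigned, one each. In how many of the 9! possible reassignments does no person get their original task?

133496

The subfactorial !9 = [9!/e] (nearest integer).
9! = 362880, and 362880/e ≈ 133496.09, so !9 = 133496.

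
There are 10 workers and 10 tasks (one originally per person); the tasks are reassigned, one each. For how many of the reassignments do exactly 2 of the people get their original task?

Choose which 2 of the 10 are fixed: C(10,2) = 45.
The other 8 form a derangement: !8 = 14833.
Total: 45 × 14833 = 667485.

667485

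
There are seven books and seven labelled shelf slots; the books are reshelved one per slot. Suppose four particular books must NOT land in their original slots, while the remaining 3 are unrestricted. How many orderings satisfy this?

Inclusion-exclusion on the 4 forbidden self-matches:
Σ_{j=0}^{4} (-1)^j C(4,j)(7-j)!
= C(4,0)·7! - C(4,1)·6! + C(4,2)·5! - C(4,3)·4! + C(4,4)·3!
= 5040 - 2880 + 720 - 96 + 6
= 2790

2790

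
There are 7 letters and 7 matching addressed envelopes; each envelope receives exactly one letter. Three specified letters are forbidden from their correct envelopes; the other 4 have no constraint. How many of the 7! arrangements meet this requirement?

3216

Let A_j be the event that the j-th constrained one is fixed. By inclusion-exclusion over the 3 events:
Σ_{j=0}^{3} (-1)^j C(3,j)(7-j)!
= C(3,0)·7! - C(3,1)·6! + C(3,2)·5! - C(3,3)·4!
= 5040 - 2160 + 360 - 24
= 3216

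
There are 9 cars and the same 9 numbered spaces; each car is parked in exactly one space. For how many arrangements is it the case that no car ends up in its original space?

133496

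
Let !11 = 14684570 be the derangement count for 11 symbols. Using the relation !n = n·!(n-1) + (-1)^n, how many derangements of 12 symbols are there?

176214841

!12 = 12·14684570 + 1 = 176214841.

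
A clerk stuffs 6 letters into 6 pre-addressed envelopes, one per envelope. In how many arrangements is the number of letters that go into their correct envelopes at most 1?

529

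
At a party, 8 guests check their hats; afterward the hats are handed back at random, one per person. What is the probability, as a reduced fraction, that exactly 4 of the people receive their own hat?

1/64

Favorable outcomes: C(8,4)·!4 = 70·9 = 630.
Total outcomes: 8! = 40320.
Probability = 630/40320 = 1/64.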